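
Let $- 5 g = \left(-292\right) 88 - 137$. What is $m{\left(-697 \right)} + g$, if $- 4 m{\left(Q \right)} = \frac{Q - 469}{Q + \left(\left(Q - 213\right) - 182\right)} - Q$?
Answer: $\frac{178620453}{35780} \approx 4992.2$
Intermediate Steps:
$g = \frac{25833}{5}$ ($g = - \frac{\left(-292\right) 88 - 137}{5} = - \frac{-25696 - 137}{5} = \left(- \frac{1}{5}\right) \left(-25833\right) = \frac{25833}{5} \approx 5166.6$)
$m{\left(Q \right)} = \frac{Q}{4} - \frac{-469 + Q}{4 \left(-395 + 2 Q\right)}$ ($m{\left(Q \right)} = - \frac{\frac{Q - 469}{Q + \left(\left(Q - 213\right) - 182\right)} - Q}{4} = - \frac{\frac{-469 + Q}{Q + \left(\left(-213 + Q\right) - 182\right)} - Q}{4} = - \frac{\frac{-469 + Q}{Q + \left(-395 + Q\right)} - Q}{4} = - \frac{\frac{-469 + Q}{-395 + 2 Q} - Q}{4} = - \frac{- Q + \frac{-469 + Q}{-395 + 2 Q}}{4} = \frac{Q}{4} - \frac{-469 + Q}{4 \left(-395 + 2 Q\right)}$)
$m{\left(-697 \right)} + g = \frac{469 - -276012 + 2 \left(-697\right)^{2}}{4 \left(-395 + 2 \left(-697\right)\right)} + \frac{25833}{5} = \frac{469 + 276012 + 2 \cdot 485809}{4 \left(-395 - 1394\right)} + \frac{25833}{5} = \frac{469 + 276012 + 971618}{4 \left(-1789\right)} + \frac{25833}{5} = \frac{1}{4} \left(- \frac{1}{1789}\right) 1248099 + \frac{25833}{5} = - \frac{1248099}{7156} + \frac{25833}{5} = \frac{178620453}{35780}$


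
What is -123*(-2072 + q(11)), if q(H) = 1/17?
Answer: 4332429/17 ≈ 2.5485e+5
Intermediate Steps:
q(H) = 1/17
-123*(-2072 + q(11)) = -123*(-2072 + 1/17) = -123*(-35223/17) = 4332429/17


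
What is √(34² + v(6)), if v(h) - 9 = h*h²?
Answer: √1381 ≈ 37.162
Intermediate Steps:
v(h) = 9 + h³ (v(h) = 9 + h*h² = 9 + h³)
√(34² + v(6)) = √(34² + (9 + 6³)) = √(1156 + (9 + 216)) = √(1156 + 225) = √1381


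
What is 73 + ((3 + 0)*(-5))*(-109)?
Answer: 1708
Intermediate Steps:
73 + ((3 + 0)*(-5))*(-109) = 73 + (3*(-5))*(-109) = 73 - 15*(-109) = 73 + 1635 = 1708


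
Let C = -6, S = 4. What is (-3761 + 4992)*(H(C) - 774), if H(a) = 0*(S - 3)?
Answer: -952794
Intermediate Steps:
H(a) = 0 (H(a) = 0*(4 - 3) = 0*1 = 0)
(-3761 + 4992)*(H(C) - 774) = (-3761 + 4992)*(0 - 774) = 1231*(-774) = -952794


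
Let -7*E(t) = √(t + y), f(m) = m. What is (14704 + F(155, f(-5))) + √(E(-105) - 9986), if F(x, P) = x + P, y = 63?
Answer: 14854 + √(-489314 - 7*I*√42)/7 ≈ 14854.0 - 99.93*I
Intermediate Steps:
E(t) = -√(63 + t)/7 (E(t) = -√(t + 63)/7 = -√(63 + t)/7)
F(x, P) = P + x
(14704 + F(155, f(-5))) + √(E(-105) - 9986) = (14704 + (-5 + 155)) + √(-√(63 - 105)/7 - 9986) = (14704 + 150) + √(-I*√42/7 - 9986) = 14854 + √(-I*√42/7 - 9986) = 14854 + √(-9986 - I*√42/7)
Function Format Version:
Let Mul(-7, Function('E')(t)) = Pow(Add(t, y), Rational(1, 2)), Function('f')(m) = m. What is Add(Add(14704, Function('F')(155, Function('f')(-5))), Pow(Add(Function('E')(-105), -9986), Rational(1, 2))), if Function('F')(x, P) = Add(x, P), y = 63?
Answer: Add(14854, Mul(Rational(1, 7), Pow(Add(-489314, Mul(-7, I, Pow(42, Rational(1, 2)))), Rational(1, 2)))) ≈ Add(14854., Mul(-99.930, I))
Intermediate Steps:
Function('E')(t) = Mul(Rational(-1, 7), Pow(Add(63, t), Rational(1, 2))) (Function('E')(t) = Mul(Rational(-1, 7), Pow(Add(t, 63), Rational(1, 2))) = Mul(Rational(-1, 7), Pow(Add(63, t), Rational(1, 2))))
Function('F')(x, P) = Add(P, x)
Add(Add(14704, Function('F')(155, Function('f')(-5))), Pow(Add(Function('E')(-105), -9986), Rational(1, 2))) = Add(Add(14704, Add(-5, 155)), Pow(Add(Mul(Rational(-1, 7), Pow(Add(63, -105), Rational(1, 2))), -9986), Rational(1, 2))) = Add(Add(14704, 150), Pow(Add(Mul(Rational(-1, 7), Pow(-42, Rational(1, 2))), -9986), Rational(1, 2))) = Add(14854, Pow(Add(Mul(Rational(-1, 7), Mul(I, Pow(42, Rational(1, 2)))), -9986), Rational(1, 2))) = Add(14854, Pow(Add(Mul(Rational(-1, 7), I, Pow(42, Rational(1, 2))), -9986), Rational(1, 2))) = Add(14854, Pow(Add(-9986, Mul(Rational(-1, 7), I, Pow(42, Rational(1, 2)))), Rational(1, 2)))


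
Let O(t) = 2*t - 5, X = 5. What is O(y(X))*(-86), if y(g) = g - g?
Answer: 430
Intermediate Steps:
y(g) = 0
O(t) = -5 + 2*t
O(y(X))*(-86) = (-5 + 2*0)*(-86) = (-5 + 0)*(-86) = -5*(-86) = 430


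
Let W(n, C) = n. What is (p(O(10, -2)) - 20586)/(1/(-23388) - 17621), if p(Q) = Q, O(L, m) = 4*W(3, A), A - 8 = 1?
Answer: 481184712/412119949 ≈ 1.1676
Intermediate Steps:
A = 9 (A = 8 + 1 = 9)
O(L, m) = 12 (O(L, m) = 4*3 = 12)
(p(O(10, -2)) - 20586)/(1/(-23388) - 17621) = (12 - 20586)/(1/(-23388) - 17621) = -20574/(-1/23388 - 17621) = -20574/(-412119949/23388) = -20574*(-23388/412119949) = 481184712/412119949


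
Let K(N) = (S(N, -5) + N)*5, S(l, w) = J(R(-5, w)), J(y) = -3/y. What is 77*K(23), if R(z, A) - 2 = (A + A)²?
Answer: 300685/34 ≈ 8843.7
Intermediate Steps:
R(z, A) = 2 + 4*A² (R(z, A) = 2 + (A + A)² = 2 + (2*A)² = 2 + 4*A²)
S(l, w) = -3/(2 + 4*w²)
K(N) = -5/34 + 5*N (K(N) = (-3/(2 + 4*(-5)²) + N)*5 = (-3/(2 + 4*25) + N)*5 = (-3/(2 + 100) + N)*5 = (-3/102 + N)*5 = (-3*1/102 + N)*5 = (-1/34 + N)*5 = -5/34 + 5*N)
77*K(23) = 77*(-5/34 + 5*23) = 77*(-5/34 + 115) = 77*(3905/34) = 300685/34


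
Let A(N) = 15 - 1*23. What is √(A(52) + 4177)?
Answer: √4169 ≈ 64.568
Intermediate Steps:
A(N) = -8 (A(N) = 15 - 23 = -8)
√(A(52) + 4177) = √(-8 + 4177) = √4169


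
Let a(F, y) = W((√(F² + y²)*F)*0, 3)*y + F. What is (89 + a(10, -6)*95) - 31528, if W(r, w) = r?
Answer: -30489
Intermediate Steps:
a(F, y) = F (a(F, y) = ((√(F² + y²)*F)*0)*y + F = ((F*√(F² + y²))*0)*y + F = 0*y + F = 0 + F = F)
(89 + a(10, -6)*95) - 31528 = (89 + 10*95) - 31528 = (89 + 950) - 31528 = 1039 - 31528 = -30489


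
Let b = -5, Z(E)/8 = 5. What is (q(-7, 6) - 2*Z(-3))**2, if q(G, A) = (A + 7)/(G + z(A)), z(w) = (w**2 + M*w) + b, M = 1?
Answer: 5697769/900 ≈ 6330.9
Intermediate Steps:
Z(E) = 40 (Z(E) = 8*5 = 40)
z(w) = -5 + w + w**2 (z(w) = (w**2 + 1*w) - 5 = (w**2 + w) - 5 = (w + w**2) - 5 = -5 + w + w**2)
q(G, A) = (7 + A)/(-5 + A + G + A**2) (q(G, A) = (A + 7)/(G + (-5 + A + A**2)) = (7 + A)/(-5 + A + G + A**2))
(q(-7, 6) - 2*Z(-3))**2 = ((7 + 6)/(-5 + 6 - 7 + 6**2) - 2*40)**2 = (13/(-5 + 6 - 7 + 36) - 80)**2 = (13/30 - 80)**2 = (-2387/30)**2 = 5697769/900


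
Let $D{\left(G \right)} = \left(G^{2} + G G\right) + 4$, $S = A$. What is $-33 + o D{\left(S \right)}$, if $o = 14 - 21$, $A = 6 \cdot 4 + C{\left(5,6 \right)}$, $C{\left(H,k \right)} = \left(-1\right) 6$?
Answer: $-4597$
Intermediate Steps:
$C{\left(H,k \right)} = -6$
$A = 18$ ($A = 6 \cdot 4 - 6 = 24 - 6 = 18$)
$S = 18$
$o = -7$ ($o = 14 - 21 = -7$)
$D{\left(G \right)} = 4 + 2 G^{2}$ ($D{\left(G \right)} = \left(G^{2} + G^{2}\right) + 4 = 2 G^{2} + 4 = 4 + 2 G^{2}$)
$-33 + o D{\left(S \right)} = -33 - 7 \left(4 + 2 \cdot 18^{2}\right) = -33 - 7 \left(4 + 2 \cdot 324\right) = -33 - 7 \left(4 + 648\right) = -33 - 4564 = -4597$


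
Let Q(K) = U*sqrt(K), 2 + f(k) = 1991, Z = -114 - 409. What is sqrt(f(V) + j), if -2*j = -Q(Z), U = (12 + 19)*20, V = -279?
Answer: sqrt(1989 + 310*I*sqrt(523)) ≈ 68.382 + 51.837*I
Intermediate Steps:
Z = -523
f(k) = 1989 (f(k) = -2 + 1991 = 1989)
U = 620 (U = 31*20 = 620)
Q(K) = 620*sqrt(K)
j = 310*I*sqrt(523) (j = -(-1)*620*sqrt(-523)/2 = -(-1)*620*(I*sqrt(523))/2 = -(-1)*620*I*sqrt(523)/2 = -(-310)*I*sqrt(523) = 310*I*sqrt(523) ≈ 7089.5*I)
sqrt(f(V) + j) = sqrt(1989 + 310*I*sqrt(523))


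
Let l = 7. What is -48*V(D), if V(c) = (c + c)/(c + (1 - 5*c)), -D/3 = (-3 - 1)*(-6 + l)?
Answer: 1152/47 ≈ 24.511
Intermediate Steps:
D = 12 (D = -3*(-3 - 1)*(-6 + 7) = -(-12) = -3*(-4) = 12)
V(c) = 2*c/(1 - 4*c) (V(c) = (2*c)/(1 - 4*c) = 2*c/(1 - 4*c))
-48*V(D) = -(-96)*12/(-1 + 4*12) = -(-96)*12/(-1 + 48) = -(-96)*12/47 = -48*(-24/47) = 1152/47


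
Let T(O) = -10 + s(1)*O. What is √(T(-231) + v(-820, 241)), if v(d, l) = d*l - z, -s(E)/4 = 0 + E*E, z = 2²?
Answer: I*√196710 ≈ 443.52*I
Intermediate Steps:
z = 4
s(E) = -4*E² (s(E) = -4*(0 + E*E) = -4*(0 + E²) = -4*E²)
T(O) = -10 - 4*O (T(O) = -10 + (-4*1²)*O = -10 + (-4*1)*O = -10 - 4*O)
v(d, l) = -4 + d*l (v(d, l) = d*l - 1*4 = d*l - 4 = -4 + d*l)
√(T(-231) + v(-820, 241)) = √((-10 - 4*(-231)) + (-4 - 820*241)) = √((-10 + 924) + (-4 - 197620)) = √(914 - 197624) = √(-196710) = I*√196710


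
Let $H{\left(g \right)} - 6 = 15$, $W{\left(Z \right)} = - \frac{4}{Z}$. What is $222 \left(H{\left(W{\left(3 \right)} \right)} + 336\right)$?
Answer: $79254$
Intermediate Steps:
$H{\left(g \right)} = 21$ ($H{\left(g \right)} = 6 + 15 = 21$)
$222 \left(H{\left(W{\left(3 \right)} \right)} + 336\right) = 222 \left(21 + 336\right) = 222 \cdot 357 = 79254$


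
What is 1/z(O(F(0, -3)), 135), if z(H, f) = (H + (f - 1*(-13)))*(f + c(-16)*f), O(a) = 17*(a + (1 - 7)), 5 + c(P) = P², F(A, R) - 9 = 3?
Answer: 1/8505000 ≈ 1.1758e-7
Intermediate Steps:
F(A, R) = 12 (F(A, R) = 9 + 3 = 12)
c(P) = -5 + P²
O(a) = -102 + 17*a (O(a) = 17*(a - 6) = 17*(-6 + a) = -102 + 17*a)
z(H, f) = 252*f*(13 + H + f) (z(H, f) = (H + (f - 1*(-13)))*(f + (-5 + (-16)²)*f) = (H + (f + 13))*(f + (-5 + 256)*f) = (H + (13 + f))*(f + 251*f) = (13 + H + f)*(252*f) = 252*f*(13 + H + f))
1/z(O(F(0, -3)), 135) = 1/(252*135*(13 + (-102 + 17*12) + 135)) = 1/(252*135*(13 + (-102 + 204) + 135)) = 1/(252*135*(13 + 102 + 135)) = 1/(252*135*250) = 1/8505000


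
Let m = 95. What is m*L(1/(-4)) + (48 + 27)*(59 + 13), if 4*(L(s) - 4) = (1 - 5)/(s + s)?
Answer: 5970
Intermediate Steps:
L(s) = 4 - 1/(2*s) (L(s) = 4 + ((1 - 5)/(s + s))/4 = 4 + (-4*1/(2*s))/4 = 4 + (-2/s)/4 = 4 - 1/(2*s))
m*L(1/(-4)) + (48 + 27)*(59 + 13) = 95*(4 - 1/(2*(1/(-4)))) + (48 + 27)*(59 + 13) = 95*(4 - 1/(2*(-1/4))) + 75*72 = 95*(4 - 1/2*(-4)) + 5400 = 95*(4 + 2) + 5400 = 95*6 + 5400 = 570 + 5400 = 5970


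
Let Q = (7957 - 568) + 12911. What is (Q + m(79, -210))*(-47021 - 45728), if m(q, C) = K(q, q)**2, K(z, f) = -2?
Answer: -1883175696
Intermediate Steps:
Q = 20300 (Q = 7389 + 12911 = 20300)
m(q, C) = 4 (m(q, C) = (-2)**2 = 4)
(Q + m(79, -210))*(-47021 - 45728) = (20300 + 4)*(-47021 - 45728) = 20304*(-92749) = -1883175696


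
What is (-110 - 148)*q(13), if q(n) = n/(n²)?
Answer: -258/13 ≈ -19.846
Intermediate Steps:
q(n) = 1/n (q(n) = n/n² = 1/n)
(-110 - 148)*q(13) = (-110 - 148)/13 = -258*1/13 = -258/13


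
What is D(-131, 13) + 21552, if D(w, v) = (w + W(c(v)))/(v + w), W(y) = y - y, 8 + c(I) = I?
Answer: 2543267/118 ≈ 21553.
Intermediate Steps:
c(I) = -8 + I
W(y) = 0
D(w, v) = w/(v + w) (D(w, v) = (w + 0)/(v + w) = w/(v + w))
D(-131, 13) + 21552 = -131/(13 - 131) + 21552 = -131/(-118) + 21552 = -131*(-1/118) + 21552 = 131/118 + 21552 = 2543267/118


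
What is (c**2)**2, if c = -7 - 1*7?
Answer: 38416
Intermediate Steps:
c = -14 (c = -7 - 7 = -14)
(c**2)**2 = ((-14)**2)**2 = 196**2 = 38416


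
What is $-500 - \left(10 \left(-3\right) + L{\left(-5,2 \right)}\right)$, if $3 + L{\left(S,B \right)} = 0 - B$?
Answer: $-465$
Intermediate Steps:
$L{\left(S,B \right)} = -3 - B$ ($L{\left(S,B \right)} = -3 + \left(0 - B\right) = -3 - B$)
$-500 - \left(10 \left(-3\right) + L{\left(-5,2 \right)}\right) = -500 - \left(10 \left(-3\right) - 5\right) = -500 - \left(-30 - 5\right) = -500 - -35 = -500 + 35 = -465$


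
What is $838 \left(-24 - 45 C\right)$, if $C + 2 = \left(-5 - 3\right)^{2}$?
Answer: $-2358132$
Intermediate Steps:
$C = 62$ ($C = -2 + \left(-5 - 3\right)^{2} = -2 + \left(-8\right)^{2} = -2 + 64 = 62$)
$838 \left(-24 - 45 C\right) = 838 \left(-24 - 2790\right) = 838 \left(-2814\right) = -2358132$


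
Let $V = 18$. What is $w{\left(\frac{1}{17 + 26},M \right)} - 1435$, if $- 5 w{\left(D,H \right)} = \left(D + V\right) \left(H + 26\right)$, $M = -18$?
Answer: $- \frac{62945}{43} \approx -1463.8$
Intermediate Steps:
$w{\left(D,H \right)} = - \frac{\left(18 + D\right) \left(26 + H\right)}{5}$ ($w{\left(D,H \right)} = - \frac{\left(D + 18\right) \left(H + 26\right)}{5} = - \frac{\left(18 + D\right) \left(26 + H\right)}{5}$)
$w{\left(\frac{1}{17 + 26},M \right)} - 1435 = \left(- \frac{468}{5} - \frac{26}{5 \left(17 + 26\right)} - - \frac{324}{5} - \frac{1}{5} \frac{1}{17 + 26} \left(-18\right)\right) - 1435 = \left(- \frac{468}{5} - \frac{26}{5 \cdot 43} + \frac{324}{5} - \frac{1}{5} \cdot \frac{1}{43} \left(-18\right)\right) - 1435 = \left(- \frac{468}{5} - \frac{26}{215} + \frac{324}{5} - \frac{1}{215} \left(-18\right)\right) - 1435 = \left(- \frac{468}{5} - \frac{26}{215} + \frac{324}{5} + \frac{18}{215}\right) - 1435 = - \frac{1240}{43} - 1435 = - \frac{62945}{43}$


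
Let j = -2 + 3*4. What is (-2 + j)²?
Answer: 64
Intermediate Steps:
j = 10 (j = -2 + 12 = 10)
(-2 + j)² = (-2 + 10)² = 8² = 64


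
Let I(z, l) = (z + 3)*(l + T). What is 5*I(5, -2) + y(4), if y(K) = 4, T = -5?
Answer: -276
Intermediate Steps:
I(z, l) = (-5 + l)*(3 + z) (I(z, l) = (z + 3)*(l - 5) = (3 + z)*(-5 + l) = (-5 + l)*(3 + z))
5*I(5, -2) + y(4) = 5*(-15 - 5*5 + 3*(-2) - 2*5) + 4 = 5*(-15 - 25 - 6 - 10) + 4 = 5*(-56) + 4 = -280 + 4 = -276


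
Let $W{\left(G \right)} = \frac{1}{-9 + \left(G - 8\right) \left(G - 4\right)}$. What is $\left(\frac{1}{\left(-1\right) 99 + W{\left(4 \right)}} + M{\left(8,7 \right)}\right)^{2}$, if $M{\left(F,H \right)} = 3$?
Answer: $\frac{7112889}{795664} \approx 8.9396$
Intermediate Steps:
$W{\left(G \right)} = \frac{1}{-9 + \left(-8 + G\right) \left(-4 + G\right)}$
$\left(\frac{1}{\left(-1\right) 99 + W{\left(4 \right)}} + M{\left(8,7 \right)}\right)^{2} = \left(\frac{1}{\left(-1\right) 99 + \frac{1}{23 + 4^{2} - 48}} + 3\right)^{2} = \left(\frac{1}{-99 + \frac{1}{23 + 16 - 48}} + 3\right)^{2} = \left(\frac{1}{-99 + \frac{1}{-9}} + 3\right)^{2} = \left(\frac{1}{-99 - \frac{1}{9}} + 3\right)^{2} = \left(\frac{1}{- \frac{892}{9}} + 3\right)^{2} = \left(- \frac{9}{892} + 3\right)^{2} = \left(\frac{2667}{892}\right)^{2} = \frac{7112889}{795664}$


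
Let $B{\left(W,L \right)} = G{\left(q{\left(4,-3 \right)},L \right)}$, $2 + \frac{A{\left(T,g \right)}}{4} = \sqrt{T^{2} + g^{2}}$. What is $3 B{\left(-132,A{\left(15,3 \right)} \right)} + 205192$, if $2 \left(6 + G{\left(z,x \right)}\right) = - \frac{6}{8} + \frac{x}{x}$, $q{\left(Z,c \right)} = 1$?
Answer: $\frac{1641395}{8} \approx 2.0517 \cdot 10^{5}$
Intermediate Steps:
$G{\left(z,x \right)} = - \frac{47}{8}$ ($G{\left(z,x \right)} = -6 + \frac{- \frac{6}{8} + \frac{x}{x}}{2} = -6 + \frac{\left(-6\right) \frac{1}{8} + 1}{2} = -6 + \frac{- \frac{3}{4} + 1}{2} = -6 + \frac{1}{2} \cdot \frac{1}{4} = -6 + \frac{1}{8} = - \frac{47}{8}$)
$A{\left(T,g \right)} = -8 + 4 \sqrt{T^{2} + g^{2}}$
$B{\left(W,L \right)} = - \frac{47}{8}$
$3 B{\left(-132,A{\left(15,3 \right)} \right)} + 205192 = 3 \left(- \frac{47}{8}\right) + 205192 = - \frac{141}{8} + 205192 = \frac{1641395}{8}$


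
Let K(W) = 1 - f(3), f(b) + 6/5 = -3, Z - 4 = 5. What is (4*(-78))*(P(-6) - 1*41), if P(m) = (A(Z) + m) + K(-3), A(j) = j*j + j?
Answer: -75192/5 ≈ -15038.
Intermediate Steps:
Z = 9 (Z = 4 + 5 = 9)
f(b) = -21/5 (f(b) = -6/5 - 3 = -21/5)
K(W) = 26/5 (K(W) = 1 - 1*(-21/5) = 1 + 21/5 = 26/5)
A(j) = j + j² (A(j) = j² + j = j + j²)
P(m) = 476/5 + m (P(m) = (9*(1 + 9) + m) + 26/5 = (9*10 + m) + 26/5 = (90 + m) + 26/5 = 476/5 + m)
(4*(-78))*(P(-6) - 1*41) = (4*(-78))*((476/5 - 6) - 1*41) = -312*(446/5 - 41) = -312*241/5 = -75192/5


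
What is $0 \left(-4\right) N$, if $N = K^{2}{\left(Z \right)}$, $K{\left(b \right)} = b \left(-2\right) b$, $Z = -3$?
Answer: $0$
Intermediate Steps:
$K{\left(b \right)} = - 2 b^{2}$ ($K{\left(b \right)} = - 2 b b = - 2 b^{2}$)
$N = 324$ ($N = \left(- 2 \left(-3\right)^{2}\right)^{2} = \left(\left(-2\right) 9\right)^{2} = \left(-18\right)^{2} = 324$)
$0 \left(-4\right) N = 0 \left(-4\right) 324 = 0 \cdot 324 = 0$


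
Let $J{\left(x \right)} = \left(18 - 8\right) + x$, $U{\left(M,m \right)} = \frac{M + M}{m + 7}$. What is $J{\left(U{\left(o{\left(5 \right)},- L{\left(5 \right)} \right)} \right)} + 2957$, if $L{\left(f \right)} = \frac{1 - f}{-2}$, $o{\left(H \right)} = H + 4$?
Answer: $\frac{14853}{5} \approx 2970.6$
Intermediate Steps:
$o{\left(H \right)} = 4 + H$
$L{\left(f \right)} = - \frac{1}{2} + \frac{f}{2}$ ($L{\left(f \right)} = \left(1 - f\right) \left(- \frac{1}{2}\right) = - \frac{1}{2} + \frac{f}{2}$)
$U{\left(M,m \right)} = \frac{2 M}{7 + m}$
$J{\left(x \right)} = 10 + x$
$J{\left(U{\left(o{\left(5 \right)},- L{\left(5 \right)} \right)} \right)} + 2957 = \left(10 + \frac{2 \left(4 + 5\right)}{7 - \left(- \frac{1}{2} + \frac{1}{2} \cdot 5\right)}\right) + 2957 = \left(10 + 2 \cdot 9 \frac{1}{7 - \left(- \frac{1}{2} + \frac{5}{2}\right)}\right) + 2957 = \left(10 + 2 \cdot 9 \frac{1}{7 - 2}\right) + 2957 = \left(10 + 2 \cdot 9 \cdot \frac{1}{5}\right) + 2957 = \left(10 + \frac{18}{5}\right) + 2957 = \frac{68}{5} + 2957 = \frac{14853}{5}$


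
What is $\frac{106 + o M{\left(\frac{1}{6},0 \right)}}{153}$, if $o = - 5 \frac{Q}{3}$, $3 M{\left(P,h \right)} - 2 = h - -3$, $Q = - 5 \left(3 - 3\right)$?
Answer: $\frac{106}{153} \approx 0.69281$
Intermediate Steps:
$Q = 0$ ($Q = \left(-5\right) 0 = 0$)
$M{\left(P,h \right)} = \frac{5}{3} + \frac{h}{3}$ ($M{\left(P,h \right)} = \frac{2}{3} + \frac{h - -3}{3} = \frac{2}{3} + \frac{h + 3}{3} = \frac{2}{3} + \frac{3 + h}{3} = \frac{2}{3} + \left(1 + \frac{h}{3}\right) = \frac{5}{3} + \frac{h}{3}$)
$o = 0$ ($o = - 5 \cdot \frac{0}{3} = - 5 \cdot 0 \cdot \frac{1}{3} = \left(-5\right) 0 = 0$)
$\frac{106 + o M{\left(\frac{1}{6},0 \right)}}{153} = \frac{106 + 0 \left(\frac{5}{3} + \frac{1}{3} \cdot 0\right)}{153} = \left(106 + 0 \left(\frac{5}{3} + 0\right)\right) \frac{1}{153} = \left(106 + 0 \cdot \frac{5}{3}\right) \frac{1}{153} = \left(106 + 0\right) \frac{1}{153} = 106 \cdot \frac{1}{153} = \frac{106}{153}$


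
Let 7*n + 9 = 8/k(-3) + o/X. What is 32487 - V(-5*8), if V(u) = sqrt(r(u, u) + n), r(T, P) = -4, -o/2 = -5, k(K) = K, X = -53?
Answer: 32487 - I*sqrt(7053081)/1113 ≈ 32487.0 - 2.3861*I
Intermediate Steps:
o = 10 (o = -2*(-5) = 10)
n = -1885/1113 (n = -9/7 + (8/(-3) + 10/(-53))/7 = -9/7 + (8*(-1/3) + 10*(-1/53))/7 = -9/7 + (-8/3 - 10/53)/7 = -9/7 + (1/7)*(-454/159) = -9/7 - 454/1113 = -1885/1113 ≈ -1.6936)
V(u) = I*sqrt(7053081)/1113 (V(u) = sqrt(-4 - 1885/1113) = sqrt(-6337/1113) = I*sqrt(7053081)/1113)
32487 - V(-5*8) = 32487 - I*sqrt(7053081)/1113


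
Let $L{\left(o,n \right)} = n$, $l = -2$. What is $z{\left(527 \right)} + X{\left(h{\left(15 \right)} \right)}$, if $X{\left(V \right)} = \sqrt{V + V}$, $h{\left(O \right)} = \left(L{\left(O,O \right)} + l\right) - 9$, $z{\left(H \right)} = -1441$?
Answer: $-1441 + 2 \sqrt{2} \approx -1438.2$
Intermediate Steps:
$h{\left(O \right)} = -11 + O$ ($h{\left(O \right)} = \left(O - 2\right) - 9 = \left(-2 + O\right) - 9 = -11 + O$)
$X{\left(V \right)} = \sqrt{2} \sqrt{V}$ ($X{\left(V \right)} = \sqrt{2 V} = \sqrt{2} \sqrt{V}$)
$z{\left(527 \right)} + X{\left(h{\left(15 \right)} \right)} = -1441 + \sqrt{2} \sqrt{-11 + 15} = -1441 + \sqrt{2} \sqrt{4} = -1441 + \sqrt{2} \cdot 2 = -1441 + 2 \sqrt{2}$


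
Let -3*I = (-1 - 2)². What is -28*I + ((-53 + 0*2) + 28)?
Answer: 59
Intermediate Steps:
I = -3 (I = -(-1 - 2)²/3 = -⅓*(-3)² = -⅓*9 = -3)
-28*I + ((-53 + 0*2) + 28) = -28*(-3) + ((-53 + 0*2) + 28) = 84 + ((-53 + 0) + 28) = 84 + (-53 + 28) = 84 - 25 = 59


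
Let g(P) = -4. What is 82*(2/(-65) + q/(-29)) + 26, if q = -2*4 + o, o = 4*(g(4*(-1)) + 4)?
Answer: 86894/1885 ≈ 46.098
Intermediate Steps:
o = 0 (o = 4*(-4 + 4) = 4*0 = 0)
q = -8 (q = -2*4 + 0 = -8 + 0 = -8)
82*(2/(-65) + q/(-29)) + 26 = 82*(2/(-65) - 8/(-29)) + 26 = 82*(2*(-1/65) - 8*(-1/29)) + 26 = 82*(-2/65 + 8/29) + 26 = 82*(462/1885) + 26 = 37884/1885 + 26 = 86894/1885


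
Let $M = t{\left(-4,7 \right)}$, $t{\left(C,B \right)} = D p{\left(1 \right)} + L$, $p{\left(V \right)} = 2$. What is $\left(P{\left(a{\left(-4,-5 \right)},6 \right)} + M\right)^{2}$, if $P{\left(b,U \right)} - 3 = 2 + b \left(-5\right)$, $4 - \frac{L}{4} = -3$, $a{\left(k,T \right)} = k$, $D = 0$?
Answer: $2809$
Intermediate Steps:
$L = 28$ ($L = 16 - -12 = 16 + 12 = 28$)
$P{\left(b,U \right)} = 5 - 5 b$ ($P{\left(b,U \right)} = 3 + \left(2 + b \left(-5\right)\right) = 3 - \left(-2 + 5 b\right) = 5 - 5 b$)
$t{\left(C,B \right)} = 28$ ($t{\left(C,B \right)} = 0 \cdot 2 + 28 = 0 + 28 = 28$)
$M = 28$
$\left(P{\left(a{\left(-4,-5 \right)},6 \right)} + M\right)^{2} = \left(\left(5 - -20\right) + 28\right)^{2} = \left(\left(5 + 20\right) + 28\right)^{2} = \left(25 + 28\right)^{2} = 53^{2} = 2809$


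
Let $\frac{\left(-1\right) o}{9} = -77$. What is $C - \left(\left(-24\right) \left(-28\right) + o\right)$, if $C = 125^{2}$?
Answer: $14260$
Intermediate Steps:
$o = 693$ ($o = \left(-9\right) \left(-77\right) = 693$)
$C = 15625$
$C - \left(\left(-24\right) \left(-28\right) + o\right) = 15625 - \left(\left(-24\right) \left(-28\right) + 693\right) = 15625 - \left(672 + 693\right) = 15625 - 1365 = 14260$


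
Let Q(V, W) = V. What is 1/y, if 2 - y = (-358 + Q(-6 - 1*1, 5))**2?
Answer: -1/133223 ≈ -7.5062e-6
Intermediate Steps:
y = -133223 (y = 2 - (-358 + (-6 - 1*1))**2 = 2 - (-358 + (-6 - 1))**2 = 2 - (-358 - 7)**2 = 2 - 1*(-365)**2 = 2 - 1*133225 = 2 - 133225 = -133223)
1/y = 1/(-133223) = -1/133223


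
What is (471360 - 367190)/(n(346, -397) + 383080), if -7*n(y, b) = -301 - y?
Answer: 66290/243837 ≈ 0.27186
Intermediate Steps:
n(y, b) = 43 + y/7 (n(y, b) = -(-301 - y)/7 = 43 + y/7)
(471360 - 367190)/(n(346, -397) + 383080) = (471360 - 367190)/((43 + (1/7)*346) + 383080) = 104170/((43 + 346/7) + 383080) = 104170/(647/7 + 383080) = 104170/(2682207/7) = 104170*(7/2682207) = 66290/243837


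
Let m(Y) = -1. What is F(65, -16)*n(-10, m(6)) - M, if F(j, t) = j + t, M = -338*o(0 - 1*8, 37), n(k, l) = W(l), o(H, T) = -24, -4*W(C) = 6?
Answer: -16371/2 ≈ -8185.5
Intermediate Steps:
W(C) = -3/2 (W(C) = -¼*6 = -3/2)
n(k, l) = -3/2
M = 8112 (M = -338*(-24) = 8112)
F(65, -16)*n(-10, m(6)) - M = (65 - 16)*(-3/2) - 1*8112 = 49*(-3/2) - 8112 = -147/2 - 8112 = -16371/2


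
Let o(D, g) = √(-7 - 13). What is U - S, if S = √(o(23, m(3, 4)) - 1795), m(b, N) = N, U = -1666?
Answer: -1666 - √(-1795 + 2*I*√5) ≈ -1666.1 - 42.367*I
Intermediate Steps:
o(D, g) = 2*I*√5 (o(D, g) = √(-20) = 2*I*√5)
S = √(-1795 + 2*I*√5) (S = √(2*I*√5 - 1795) = √(-1795 + 2*I*√5) ≈ 0.0528 + 42.367*I)
U - S = -1666 - √(-1795 + 2*I*√5)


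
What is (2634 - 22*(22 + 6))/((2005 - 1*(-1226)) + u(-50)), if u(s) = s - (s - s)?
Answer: 2018/3181 ≈ 0.63439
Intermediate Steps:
u(s) = s (u(s) = s - 1*0 = s + 0 = s)
(2634 - 22*(22 + 6))/((2005 - 1*(-1226)) + u(-50)) = (2634 - 22*(22 + 6))/((2005 - 1*(-1226)) - 50) = (2634 - 22*28)/((2005 + 1226) - 50) = (2634 - 616)/(3231 - 50) = 2018/3181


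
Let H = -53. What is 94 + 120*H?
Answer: -6266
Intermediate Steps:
94 + 120*H = 94 + 120*(-53) = 94 - 6360 = -6266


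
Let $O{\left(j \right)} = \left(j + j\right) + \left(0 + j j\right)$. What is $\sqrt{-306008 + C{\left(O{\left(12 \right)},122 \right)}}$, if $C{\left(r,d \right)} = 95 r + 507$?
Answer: $7 i \sqrt{5909} \approx 538.09 i$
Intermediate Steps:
$O{\left(j \right)} = j^{2} + 2 j$ ($O{\left(j \right)} = 2 j + \left(0 + j^{2}\right) = 2 j + j^{2} = j^{2} + 2 j$)
$C{\left(r,d \right)} = 507 + 95 r$
$\sqrt{-306008 + C{\left(O{\left(12 \right)},122 \right)}} = \sqrt{-306008 + \left(507 + 95 \cdot 12 \left(2 + 12\right)\right)} = \sqrt{-306008 + \left(507 + 95 \cdot 12 \cdot 14\right)} = \sqrt{-306008 + \left(507 + 95 \cdot 168\right)} = \sqrt{-306008 + \left(507 + 15960\right)} = \sqrt{-306008 + 16467} = \sqrt{-289541} = 7 i \sqrt{5909}$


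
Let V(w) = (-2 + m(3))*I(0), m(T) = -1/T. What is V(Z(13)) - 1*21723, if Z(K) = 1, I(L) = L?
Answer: -21723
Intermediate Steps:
V(w) = 0 (V(w) = (-2 - 1/3)*0 = (-2 - 1*⅓)*0 = (-2 - ⅓)*0 = -7/3*0 = 0)
V(Z(13)) - 1*21723 = 0 - 1*21723 = 0 - 21723 = -21723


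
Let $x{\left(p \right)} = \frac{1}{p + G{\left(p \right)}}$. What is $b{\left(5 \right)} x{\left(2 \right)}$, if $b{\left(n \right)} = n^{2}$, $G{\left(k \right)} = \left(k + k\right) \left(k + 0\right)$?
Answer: $\frac{5}{2} \approx 2.5$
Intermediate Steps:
$G{\left(k \right)} = 2 k^{2}$ ($G{\left(k \right)} = 2 k k = 2 k^{2}$)
$x{\left(p \right)} = \frac{1}{p + 2 p^{2}}$
$b{\left(5 \right)} x{\left(2 \right)} = 5^{2} \frac{1}{2 \left(1 + 2 \cdot 2\right)} = 25 \frac{1}{2 \left(1 + 4\right)} = 25 \frac{1}{2 \cdot 5} = 25 \cdot \frac{1}{2} \cdot \frac{1}{5} = 25 \cdot \frac{1}{10} = \frac{5}{2}$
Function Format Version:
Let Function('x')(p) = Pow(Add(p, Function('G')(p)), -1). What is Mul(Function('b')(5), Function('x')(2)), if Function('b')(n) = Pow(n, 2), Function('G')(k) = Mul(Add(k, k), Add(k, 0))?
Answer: Rational(5, 2) ≈ 2.5000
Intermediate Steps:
Function('G')(k) = Mul(2, Pow(k, 2)) (Function('G')(k) = Mul(Mul(2, k), k) = Mul(2, Pow(k, 2)))
Function('x')(p) = Pow(Add(p, Mul(2, Pow(p, 2))), -1)
Mul(Function('b')(5), Function('x')(2)) = Mul(Pow(5, 2), Mul(Pow(2, -1), Pow(Add(1, Mul(2, 2)), -1))) = Mul(25, Mul(Rational(1, 2), Pow(Add(1, 4), -1))) = Mul(25, Mul(Rational(1, 2), Pow(5, -1))) = Mul(25, Mul(Rational(1, 2), Rational(1, 5))) = Mul(25, Rational(1, 10)) = Rational(5, 2)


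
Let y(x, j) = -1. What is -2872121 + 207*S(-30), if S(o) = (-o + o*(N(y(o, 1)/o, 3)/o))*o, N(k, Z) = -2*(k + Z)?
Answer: -3020747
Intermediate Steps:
N(k, Z) = -2*Z - 2*k (N(k, Z) = -2*(Z + k) = -2*Z - 2*k)
S(o) = o*(-6 - o + 2/o) (S(o) = (-o + o*((-2*3 - (-2)/o)/o))*o = (-o + o*((-6 + 2/o)/o))*o = (-o + (-6 + 2/o))*o = (-6 - o + 2/o)*o = o*(-6 - o + 2/o))
-2872121 + 207*S(-30) = -2872121 + 207*(2 - 1*(-30)*(6 - 30)) = -2872121 + 207*(2 - 1*(-30)*(-24)) = -2872121 + 207*(2 - 720) = -2872121 + 207*(-718) = -2872121 - 148626 = -3020747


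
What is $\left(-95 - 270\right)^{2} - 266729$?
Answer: $-133504$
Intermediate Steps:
$\left(-95 - 270\right)^{2} - 266729 = \left(-365\right)^{2} - 266729 = 133225 - 266729 = -133504$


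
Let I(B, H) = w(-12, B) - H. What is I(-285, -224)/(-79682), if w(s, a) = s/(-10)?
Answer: -563/199205 ≈ -0.0028262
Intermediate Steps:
w(s, a) = -s/10 (w(s, a) = s*(-1/10) = -s/10)
I(B, H) = 6/5 - H (I(B, H) = -1/10*(-12) - H = 6/5 - H)
I(-285, -224)/(-79682) = (6/5 - 1*(-224))/(-79682) = (6/5 + 224)*(-1/79682) = (1126/5)*(-1/79682) = -563/199205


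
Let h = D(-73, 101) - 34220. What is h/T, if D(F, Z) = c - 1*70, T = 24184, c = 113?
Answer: -34177/24184 ≈ -1.4132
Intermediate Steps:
D(F, Z) = 43 (D(F, Z) = 113 - 1*70 = 113 - 70 = 43)
h = -34177 (h = 43 - 34220 = -34177)
h/T = -34177/24184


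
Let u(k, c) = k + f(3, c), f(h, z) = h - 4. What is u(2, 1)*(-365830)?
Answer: -365830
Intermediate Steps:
f(h, z) = -4 + h
u(k, c) = -1 + k (u(k, c) = k + (-4 + 3) = k - 1 = -1 + k)
u(2, 1)*(-365830) = (-1 + 2)*(-365830) = 1*(-365830) = -365830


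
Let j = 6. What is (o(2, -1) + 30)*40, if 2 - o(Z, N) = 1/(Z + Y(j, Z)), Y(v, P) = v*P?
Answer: 8940/7 ≈ 1277.1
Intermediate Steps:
Y(v, P) = P*v
o(Z, N) = 2 - 1/(7*Z) (o(Z, N) = 2 - 1/(Z + Z*6) = 2 - 1/(Z + 6*Z) = 2 - 1/(7*Z))
(o(2, -1) + 30)*40 = ((2 - ⅐/2) + 30)*40 = ((2 - ⅐*½) + 30)*40 = ((2 - 1/14) + 30)*40 = (27/14 + 30)*40 = (447/14)*40 = 8940/7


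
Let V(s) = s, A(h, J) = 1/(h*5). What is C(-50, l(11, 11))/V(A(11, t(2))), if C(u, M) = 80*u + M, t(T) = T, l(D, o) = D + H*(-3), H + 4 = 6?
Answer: -219725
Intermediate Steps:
H = 2 (H = -4 + 6 = 2)
l(D, o) = -6 + D (l(D, o) = D + 2*(-3) = D - 6 = -6 + D)
C(u, M) = M + 80*u
A(h, J) = 1/(5*h)
C(-50, l(11, 11))/V(A(11, t(2))) = ((-6 + 11) + 80*(-50))/(((⅕)/11)) = (5 - 4000)/(((⅕)*(1/11))) = -3995/1/55 = -3995*55 = -219725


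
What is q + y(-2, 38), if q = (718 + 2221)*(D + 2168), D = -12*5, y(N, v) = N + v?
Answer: 6195448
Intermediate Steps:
D = -60
q = 6195412 (q = (718 + 2221)*(-60 + 2168) = 2939*2108 = 6195412)
q + y(-2, 38) = 6195412 + (-2 + 38) = 6195412 + 36 = 6195448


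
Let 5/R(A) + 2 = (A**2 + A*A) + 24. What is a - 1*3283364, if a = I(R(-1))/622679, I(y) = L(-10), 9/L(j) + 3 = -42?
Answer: -10222409060781/3113395 ≈ -3.2834e+6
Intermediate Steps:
L(j) = -1/5 (L(j) = 9/(-3 - 42) = 9/(-45) = 9*(-1/45) = -1/5)
R(A) = 5/(22 + 2*A**2) (R(A) = 5/(-2 + ((A**2 + A*A) + 24)) = 5/(-2 + ((A**2 + A**2) + 24)) = 5/(-2 + (2*A**2 + 24)) = 5/(-2 + (24 + 2*A**2)) = 5/(22 + 2*A**2))
I(y) = -1/5
a = -1/3113395 (a = -1/5/622679 = -1/5*1/622679 = -1/3113395 ≈ -3.2119e-7)
a - 1*3283364 = -1/3113395 - 1*3283364 = -1/3113395 - 3283364 = -10222409060781/3113395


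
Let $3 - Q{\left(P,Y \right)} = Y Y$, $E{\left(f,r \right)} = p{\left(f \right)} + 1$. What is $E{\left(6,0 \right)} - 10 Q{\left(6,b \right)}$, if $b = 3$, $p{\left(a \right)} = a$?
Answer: $67$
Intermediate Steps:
$E{\left(f,r \right)} = 1 + f$ ($E{\left(f,r \right)} = f + 1 = 1 + f$)
$Q{\left(P,Y \right)} = 3 - Y^{2}$ ($Q{\left(P,Y \right)} = 3 - Y Y = 3 - Y^{2}$)
$E{\left(6,0 \right)} - 10 Q{\left(6,b \right)} = \left(1 + 6\right) - 10 \left(3 - 3^{2}\right) = 7 - 10 \left(3 - 9\right) = 7 - -60 = 7 + 60 = 67$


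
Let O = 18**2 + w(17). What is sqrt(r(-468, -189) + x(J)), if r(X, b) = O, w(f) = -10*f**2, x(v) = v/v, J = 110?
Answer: 3*I*sqrt(285) ≈ 50.646*I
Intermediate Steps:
x(v) = 1
O = -2566 (O = 18**2 - 10*17**2 = 324 - 10*289 = 324 - 2890 = -2566)
r(X, b) = -2566
sqrt(r(-468, -189) + x(J)) = sqrt(-2566 + 1) = sqrt(-2565) = 3*I*sqrt(285)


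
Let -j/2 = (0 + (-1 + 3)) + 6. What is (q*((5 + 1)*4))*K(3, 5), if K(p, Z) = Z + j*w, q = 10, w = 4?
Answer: -14160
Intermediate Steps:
j = -16 (j = -2*((0 + (-1 + 3)) + 6) = -2*((0 + 2) + 6) = -2*(2 + 6) = -2*8 = -16)
K(p, Z) = -64 + Z (K(p, Z) = Z - 16*4 = Z - 64 = -64 + Z)
(q*((5 + 1)*4))*K(3, 5) = (10*((5 + 1)*4))*(-64 + 5) = (10*(6*4))*(-59) = (10*24)*(-59) = 240*(-59) = -14160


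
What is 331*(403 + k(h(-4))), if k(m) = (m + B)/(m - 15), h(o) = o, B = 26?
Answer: 2527185/19 ≈ 1.3301e+5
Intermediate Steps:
k(m) = (26 + m)/(-15 + m) (k(m) = (m + 26)/(m - 15) = (26 + m)/(-15 + m))
331*(403 + k(h(-4))) = 331*(403 + (26 - 4)/(-15 - 4)) = 331*(403 + 22/(-19)) = 331*(403 - 1/19*22) = 331*(403 - 22/19) = 331*(7635/19) = 2527185/19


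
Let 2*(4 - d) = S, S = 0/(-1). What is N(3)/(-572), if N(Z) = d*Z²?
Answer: -9/143 ≈ -0.062937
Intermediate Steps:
S = 0 (S = 0*(-1) = 0)
d = 4 (d = 4 - ½*0 = 4 + 0 = 4)
N(Z) = 4*Z²
N(3)/(-572) = (4*3²)/(-572) = -9/143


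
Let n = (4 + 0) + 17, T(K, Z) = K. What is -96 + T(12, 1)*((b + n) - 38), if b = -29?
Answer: -648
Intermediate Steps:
n = 21 (n = 4 + 17 = 21)
-96 + T(12, 1)*((b + n) - 38) = -96 + 12*((-29 + 21) - 38) = -96 + 12*(-8 - 38) = -96 + 12*(-46) = -96 - 552 = -648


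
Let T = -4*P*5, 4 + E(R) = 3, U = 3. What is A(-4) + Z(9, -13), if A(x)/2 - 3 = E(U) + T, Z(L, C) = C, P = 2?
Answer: -89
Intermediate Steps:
E(R) = -1 (E(R) = -4 + 3 = -1)
T = -40 (T = -4*2*5 = -8*5 = -40)
A(x) = -76 (A(x) = 6 + 2*(-1 - 40) = 6 + 2*(-41) = 6 - 82 = -76)
A(-4) + Z(9, -13) = -76 - 13 = -89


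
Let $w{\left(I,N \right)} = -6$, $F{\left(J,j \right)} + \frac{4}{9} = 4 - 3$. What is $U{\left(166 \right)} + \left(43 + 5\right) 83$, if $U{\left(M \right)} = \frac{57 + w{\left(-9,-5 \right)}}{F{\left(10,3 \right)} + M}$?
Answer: $\frac{5972475}{1499} \approx 3984.3$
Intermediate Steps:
$F{\left(J,j \right)} = \frac{5}{9}$ ($F{\left(J,j \right)} = - \frac{4}{9} + \left(4 - 3\right) = - \frac{4}{9} + 1 = \frac{5}{9}$)
$U{\left(M \right)} = \frac{51}{\frac{5}{9} + M}$ ($U{\left(M \right)} = \frac{57 - 6}{\frac{5}{9} + M} = \frac{51}{\frac{5}{9} + M}$)
$U{\left(166 \right)} + \left(43 + 5\right) 83 = \frac{459}{5 + 9 \cdot 166} + \left(43 + 5\right) 83 = \frac{459}{5 + 1494} + 48 \cdot 83 = \frac{459}{1499} + 3984 = \frac{5972475}{1499}$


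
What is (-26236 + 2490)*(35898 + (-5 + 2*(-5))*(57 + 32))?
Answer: -820732998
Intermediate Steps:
(-26236 + 2490)*(35898 + (-5 + 2*(-5))*(57 + 32)) = -23746*(35898 + (-5 - 10)*89) = -23746*(35898 - 15*89) = -23746*(35898 - 1335) = -23746*34563 = -820732998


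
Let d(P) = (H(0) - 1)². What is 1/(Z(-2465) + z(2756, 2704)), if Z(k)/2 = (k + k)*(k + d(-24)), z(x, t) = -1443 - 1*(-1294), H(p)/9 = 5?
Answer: 1/5215791 ≈ 1.9173e-7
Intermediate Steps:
H(p) = 45 (H(p) = 9*5 = 45)
z(x, t) = -149 (z(x, t) = -1443 + 1294 = -149)
d(P) = 1936 (d(P) = (45 - 1)² = 44² = 1936)
Z(k) = 4*k*(1936 + k) (Z(k) = 2*((k + k)*(k + 1936)) = 2*((2*k)*(1936 + k)) = 2*(2*k*(1936 + k)) = 4*k*(1936 + k))
1/(Z(-2465) + z(2756, 2704)) = 1/(4*(-2465)*(1936 - 2465) - 149) = 1/(4*(-2465)*(-529) - 149) = 1/(5215940 - 149) = 1/5215791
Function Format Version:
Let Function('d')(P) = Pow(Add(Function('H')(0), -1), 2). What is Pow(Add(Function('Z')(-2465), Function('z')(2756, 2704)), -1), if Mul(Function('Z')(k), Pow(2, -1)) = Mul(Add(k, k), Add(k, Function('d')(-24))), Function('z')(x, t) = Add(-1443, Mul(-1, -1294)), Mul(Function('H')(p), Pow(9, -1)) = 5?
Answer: Rational(1, 5215791) ≈ 1.9173e-7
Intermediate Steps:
Function('H')(p) = 45 (Function('H')(p) = Mul(9, 5) = 45)
Function('z')(x, t) = -149 (Function('z')(x, t) = Add(-1443, 1294) = -149)
Function('d')(P) = 1936 (Function('d')(P) = Pow(Add(45, -1), 2) = Pow(44, 2) = 1936)
Function('Z')(k) = Mul(4, k, Add(1936, k)) (Function('Z')(k) = Mul(2, Mul(Add(k, k), Add(k, 1936))) = Mul(2, Mul(Mul(2, k), Add(1936, k))) = Mul(2, Mul(2, k, Add(1936, k))) = Mul(4, k, Add(1936, k)))
Pow(Add(Function('Z')(-2465), Function('z')(2756, 2704)), -1) = Pow(Add(Mul(4, -2465, Add(1936, -2465)), -149), -1) = Pow(Add(Mul(4, -2465, -529), -149), -1) = Pow(Add(5215940, -149), -1) = Pow(5215791, -1) = Rational(1, 5215791)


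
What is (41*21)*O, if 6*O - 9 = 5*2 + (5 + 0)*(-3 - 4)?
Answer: -2296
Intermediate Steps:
O = -8/3 (O = 3/2 + (5*2 + (5 + 0)*(-3 - 4))/6 = 3/2 + (10 + 5*(-7))/6 = 3/2 + (10 - 35)/6 = 3/2 + (⅙)*(-25) = 3/2 - 25/6 = -8/3 ≈ -2.6667)
(41*21)*O = (41*21)*(-8/3) = 861*(-8/3) = -2296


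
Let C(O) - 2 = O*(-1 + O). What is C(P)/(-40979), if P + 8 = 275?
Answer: -71024/40979 ≈ -1.7332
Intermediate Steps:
P = 267 (P = -8 + 275 = 267)
C(O) = 2 + O*(-1 + O)
C(P)/(-40979) = (2 + 267**2 - 1*267)/(-40979) = (2 + 71289 - 267)*(-1/40979) = 71024*(-1/40979) = -71024/40979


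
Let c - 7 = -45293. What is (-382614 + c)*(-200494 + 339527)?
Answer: -59492220700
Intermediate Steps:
c = -45286 (c = 7 - 45293 = -45286)
(-382614 + c)*(-200494 + 339527) = (-382614 - 45286)*(-200494 + 339527) = -427900*139033 = -59492220700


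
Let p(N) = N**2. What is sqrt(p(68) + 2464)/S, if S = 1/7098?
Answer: 28392*sqrt(443) ≈ 5.9758e+5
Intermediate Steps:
S = 1/7098 ≈ 0.00014088
sqrt(p(68) + 2464)/S = sqrt(68**2 + 2464)/(1/7098) = sqrt(4624 + 2464)*7098 = sqrt(7088)*7098 = (4*sqrt(443))*7098 = 28392*sqrt(443)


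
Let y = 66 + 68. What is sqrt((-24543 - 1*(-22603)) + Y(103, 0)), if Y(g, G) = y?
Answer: I*sqrt(1806) ≈ 42.497*I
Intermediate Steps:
y = 134
Y(g, G) = 134
sqrt((-24543 - 1*(-22603)) + Y(103, 0)) = sqrt((-24543 - 1*(-22603)) + 134) = sqrt((-24543 + 22603) + 134) = sqrt(-1940 + 134) = sqrt(-1806) = I*sqrt(1806)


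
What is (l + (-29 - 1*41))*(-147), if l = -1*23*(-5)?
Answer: -6615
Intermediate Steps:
l = 115 (l = -23*(-5) = 115)
(l + (-29 - 1*41))*(-147) = (115 + (-29 - 1*41))*(-147) = (115 + (-29 - 41))*(-147) = (115 - 70)*(-147) = 45*(-147) = -6615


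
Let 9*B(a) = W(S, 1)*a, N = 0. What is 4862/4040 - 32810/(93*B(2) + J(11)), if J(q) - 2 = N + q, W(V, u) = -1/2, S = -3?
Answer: -6212786/505 ≈ -12303.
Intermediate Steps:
W(V, u) = -1/2 (W(V, u) = -1*1/2 = -1/2)
J(q) = 2 + q (J(q) = 2 + (0 + q) = 2 + q)
B(a) = -a/18 (B(a) = (-a/2)/9 = -a/18)
4862/4040 - 32810/(93*B(2) + J(11)) = 4862/4040 - 32810/(93*(-1/18*2) + (2 + 11)) = 4862*(1/4040) - 32810/(93*(-1/9) + 13) = 2431/2020 - 32810/(-31/3 + 13) = 2431/2020 - 32810/8/3 = 2431/2020 - 32810*3/8 = 2431/2020 - 49215/4 = -6212786/505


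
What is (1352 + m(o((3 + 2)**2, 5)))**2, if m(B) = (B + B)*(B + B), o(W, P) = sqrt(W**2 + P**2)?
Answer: 15618304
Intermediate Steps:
o(W, P) = sqrt(P**2 + W**2)
m(B) = 4*B**2 (m(B) = (2*B)*(2*B) = 4*B**2)
(1352 + m(o((3 + 2)**2, 5)))**2 = (1352 + 4*(sqrt(5**2 + ((3 + 2)**2)**2))**2)**2 = (1352 + 4*(sqrt(25 + (5**2)**2))**2)**2 = (1352 + 4*(sqrt(25 + 25**2))**2)**2 = (1352 + 4*(sqrt(25 + 625))**2)**2 = (1352 + 4*(sqrt(650))**2)**2 = (1352 + 4*(5*sqrt(26))**2)**2 = (1352 + 4*650)**2 = (1352 + 2600)**2 = 3952**2 = 15618304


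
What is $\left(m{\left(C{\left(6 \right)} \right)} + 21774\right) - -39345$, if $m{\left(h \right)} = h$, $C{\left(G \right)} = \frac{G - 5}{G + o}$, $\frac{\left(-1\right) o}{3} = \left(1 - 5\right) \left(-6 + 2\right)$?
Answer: $\frac{2566997}{42} \approx 61119.0$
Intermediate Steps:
$o = -48$ ($o = - 3 \left(1 - 5\right) \left(-6 + 2\right) = - 3 \left(\left(-4\right) \left(-4\right)\right) = \left(-3\right) 16 = -48$)
$C{\left(G \right)} = \frac{-5 + G}{-48 + G}$ ($C{\left(G \right)} = \frac{G - 5}{G - 48} = \frac{-5 + G}{-48 + G}$)
$\left(m{\left(C{\left(6 \right)} \right)} + 21774\right) - -39345 = \left(\frac{-5 + 6}{-48 + 6} + 21774\right) - -39345 = \left(\frac{1}{-42} \cdot 1 + 21774\right) + 39345 = \left(\left(- \frac{1}{42}\right) 1 + 21774\right) + 39345 = \left(- \frac{1}{42} + 21774\right) + 39345 = \frac{914507}{42} + 39345 = \frac{2566997}{42}$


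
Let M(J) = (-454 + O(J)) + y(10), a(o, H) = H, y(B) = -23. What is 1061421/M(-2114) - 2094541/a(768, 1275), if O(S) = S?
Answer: -6780267506/3303525 ≈ -2052.4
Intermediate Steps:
M(J) = -477 + J (M(J) = (-454 + J) - 23 = -477 + J)
1061421/M(-2114) - 2094541/a(768, 1275) = 1061421/(-477 - 2114) - 2094541/1275 = 1061421/(-2591) - 2094541*1/1275 = 1061421*(-1/2591) - 2094541/1275 = -1061421/2591 - 2094541/1275 = -6780267506/3303525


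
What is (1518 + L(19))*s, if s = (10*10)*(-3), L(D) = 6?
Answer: -457200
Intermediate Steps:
s = -300 (s = 100*(-3) = -300)
(1518 + L(19))*s = (1518 + 6)*(-300) = 1524*(-300) = -457200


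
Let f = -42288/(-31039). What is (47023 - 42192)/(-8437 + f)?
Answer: -149949409/261833755 ≈ -0.57269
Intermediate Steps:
f = 42288/31039 (f = -42288*(-1/31039) = 42288/31039 ≈ 1.3624)
(47023 - 42192)/(-8437 + f) = (47023 - 42192)/(-8437 + 42288/31039) = 4831/(-261833755/31039) = 4831*(-31039/261833755) = -149949409/261833755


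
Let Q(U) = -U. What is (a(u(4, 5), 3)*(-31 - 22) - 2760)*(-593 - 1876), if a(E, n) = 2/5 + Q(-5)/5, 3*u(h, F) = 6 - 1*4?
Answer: 34988199/5 ≈ 6.9976e+6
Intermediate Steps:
u(h, F) = ⅔ (u(h, F) = (6 - 1*4)/3 = (6 - 4)/3 = (⅓)*2 = ⅔)
a(E, n) = 7/5 (a(E, n) = 2/5 - 1*(-5)/5 = 2*(⅕) + 5*(⅕) = ⅖ + 1 = 7/5)
(a(u(4, 5), 3)*(-31 - 22) - 2760)*(-593 - 1876) = (7*(-31 - 22)/5 - 2760)*(-593 - 1876) = ((7/5)*(-53) - 2760)*(-2469) = (-371/5 - 2760)*(-2469) = -14171/5*(-2469) = 34988199/5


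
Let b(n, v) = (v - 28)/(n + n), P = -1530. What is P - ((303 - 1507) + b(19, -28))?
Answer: -6166/19 ≈ -324.53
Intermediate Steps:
b(n, v) = (-28 + v)/(2*n) (b(n, v) = (-28 + v)/((2*n)) = (-28 + v)*(1/(2*n)) = (-28 + v)/(2*n))
P - ((303 - 1507) + b(19, -28)) = -1530 - ((303 - 1507) + (1/2)*(-28 - 28)/19) = -1530 - (-1204 + (1/2)*(1/19)*(-56)) = -1530 - (-1204 - 28/19) = -1530 - 1*(-22904/19) = -1530 + 22904/19 = -6166/19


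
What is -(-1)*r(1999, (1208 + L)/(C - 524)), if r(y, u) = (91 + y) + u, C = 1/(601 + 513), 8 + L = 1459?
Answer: 1217044024/583735 ≈ 2084.9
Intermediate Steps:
L = 1451 (L = -8 + 1459 = 1451)
C = 1/1114 ≈ 0.00089767
r(y, u) = 91 + u + y
-(-1)*r(1999, (1208 + L)/(C - 524)) = -(-1)*(91 + (1208 + 1451)/(1/1114 - 524) + 1999) = -(-1)*(91 + 2659/(-583735/1114) + 1999) = -(-1)*(91 + 2659*(-1114/583735) + 1999) = -(-1)*(91 - 2962126/583735 + 1999) = -(-1)*1217044024/583735 = -1*(-1217044024/583735) = 1217044024/583735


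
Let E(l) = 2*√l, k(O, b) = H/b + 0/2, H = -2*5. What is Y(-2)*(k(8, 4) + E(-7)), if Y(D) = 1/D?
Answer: 5/4 - I*√7 ≈ 1.25 - 2.6458*I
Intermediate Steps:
H = -10
k(O, b) = -10/b (k(O, b) = -10/b + 0/2 = -10/b + 0*(½) = -10/b + 0 = -10/b)
Y(-2)*(k(8, 4) + E(-7)) = (-10/4 + 2*√(-7))/(-2) = -(-10*¼ + 2*(I*√7))/2 = -(-5/2 + 2*I*√7)/2 = 5/4 - I*√7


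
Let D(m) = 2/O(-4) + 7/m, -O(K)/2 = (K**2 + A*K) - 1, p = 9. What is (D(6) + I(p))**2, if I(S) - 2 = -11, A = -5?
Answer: 2725801/44100 ≈ 61.810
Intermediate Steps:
I(S) = -9 (I(S) = 2 - 11 = -9)
O(K) = 2 - 2*K**2 + 10*K (O(K) = -2*((K**2 - 5*K) - 1) = -2*(-1 + K**2 - 5*K) = 2 - 2*K**2 + 10*K)
D(m) = -1/35 + 7/m (D(m) = 2/(2 - 2*(-4)**2 + 10*(-4)) + 7/m = 2/(2 - 2*16 - 40) + 7/m = 2/(2 - 32 - 40) + 7/m = 2/(-70) + 7/m = 2*(-1/70) + 7/m = -1/35 + 7/m)
(D(6) + I(p))**2 = ((1/35)*(245 - 1*6)/6 - 9)**2 = ((1/35)*(1/6)*(245 - 6) - 9)**2 = ((1/35)*(1/6)*239 - 9)**2 = (239/210 - 9)**2 = (-1651/210)**2 = 2725801/44100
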